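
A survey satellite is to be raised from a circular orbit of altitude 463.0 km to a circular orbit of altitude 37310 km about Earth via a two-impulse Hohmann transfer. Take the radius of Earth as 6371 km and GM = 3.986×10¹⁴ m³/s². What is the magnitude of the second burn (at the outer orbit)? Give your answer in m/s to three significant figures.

Δv ≈ 1450 m/s

r₁ = 6371 + 463.0 = 6834.0 km = 6.8340×10⁶ m.
r₂ = 6371 + 37310 = 43681 km = 4.3681×10⁷ m.
Transfer ellipse a_t = (r₁ + r₂)/2 = 2.526×10⁷ m.
At r₁: circular v_c1 = √(μ/r₁) = 7637 m/s; transfer-perigee v_p = √[μ(2/r₁ − 1/a_t)] = 10040 m/s.
At r₂: circular v_c2 = √(μ/r₂) = 3021 m/s; transfer-apogee v_a = √[μ(2/r₂ − 1/a_t)] = 1571 m/s.
Δv₂ = v_c2 − v_a = 1449 m/s.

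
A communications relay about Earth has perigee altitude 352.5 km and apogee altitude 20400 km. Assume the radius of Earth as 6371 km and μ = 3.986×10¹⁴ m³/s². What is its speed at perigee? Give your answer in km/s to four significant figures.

v ≈ 9.735 km/s

r_p = 6371 + 352.5 = 6723.5 km = 6.7235×10⁶ m.
r_a = 6371 + 20400 = 26771 km = 2.6771×10⁷ m.
Semi-major axis a = (r_p + r_a)/2 = 16747 km = 1.675×10⁷ m.
Vis-viva: v² = μ(2/r − 1/a) = 3.986×10¹⁴ × (2.975×10⁻⁷ − 5.971×10⁻⁸) = 9.477×10⁷ m²/s².
v = 9735 m/s = 9.735 km/s.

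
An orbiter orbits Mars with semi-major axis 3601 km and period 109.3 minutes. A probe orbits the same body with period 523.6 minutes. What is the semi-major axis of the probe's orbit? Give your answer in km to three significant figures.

Kepler's third law: a³ ∝ T², so a₂ = a₁ (T₂/T₁)^(2/3).
T₂/T₁ = 4.790, (T₂/T₁)^(2/3) = 2.842.
a₂ = 3601 × 2.842 = 10230 km.

a₂ ≈ 10200 km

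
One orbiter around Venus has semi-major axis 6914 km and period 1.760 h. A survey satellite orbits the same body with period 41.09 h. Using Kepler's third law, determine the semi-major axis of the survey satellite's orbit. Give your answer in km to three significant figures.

a₂ ≈ 56500 km

Kepler's third law: a³ ∝ T², so a₂ = a₁ (T₂/T₁)^(2/3).
T₂/T₁ = 23.35, (T₂/T₁)^(2/3) = 8.169.
a₂ = 6914 × 8.169 = 56480 km.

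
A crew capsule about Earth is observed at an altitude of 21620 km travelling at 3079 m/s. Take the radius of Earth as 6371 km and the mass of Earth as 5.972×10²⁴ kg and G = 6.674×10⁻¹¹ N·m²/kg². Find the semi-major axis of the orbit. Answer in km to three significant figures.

μ = GM = 6.674×10⁻¹¹ × 5.972×10²⁴ = 3.986×10¹⁴ m³/s².
r = 6371 + 21620 = 27991 km = 2.799×10⁷ m.
Vis-viva rearranged: 1/a = 2/r − v²/μ = 7.145×10⁻⁸ − 2.379×10⁻⁸ = 4.767×10⁻⁸ m⁻¹.
a = 2.098×10⁷ m = 20979 km.

a ≈ 21000 km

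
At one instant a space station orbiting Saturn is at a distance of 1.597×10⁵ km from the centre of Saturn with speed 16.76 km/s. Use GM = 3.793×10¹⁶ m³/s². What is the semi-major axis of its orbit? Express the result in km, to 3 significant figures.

r = 1.597×10⁸ m.
Vis-viva rearranged: 1/a = 2/r − v²/μ = 1.252×10⁻⁸ − 7.406×10⁻⁹ = 5.118×10⁻⁹ m⁻¹.
a = 1.954×10⁸ m = 1.9540×10⁵ km.

a ≈ 1.95×10⁵ km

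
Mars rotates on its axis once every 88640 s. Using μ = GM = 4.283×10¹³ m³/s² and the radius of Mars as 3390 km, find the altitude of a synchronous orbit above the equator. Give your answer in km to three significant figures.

h_sync ≈ 17000 km

A synchronous orbit has period T, so by Kepler's third law a = (μT²/4π²)^(1/3).
μT²/4π² = 4.283×10¹³ × (8.864×10⁴)² / 39.48 = 8.524×10²¹ m³.
a = 2.043×10⁷ m = 20428 km.
Altitude h = a − R = 20428 − 3390 = 17038 km.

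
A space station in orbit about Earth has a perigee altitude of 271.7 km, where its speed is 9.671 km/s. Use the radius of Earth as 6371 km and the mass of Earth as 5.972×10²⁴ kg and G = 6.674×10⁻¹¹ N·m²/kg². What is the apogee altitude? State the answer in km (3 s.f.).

μ = GM = 6.674×10⁻¹¹ × 5.972×10²⁴ = 3.986×10¹⁴ m³/s².
r_p = 6371 + 271.7 = 6642.7 km = 6.643×10⁶ m.
Specific energy ε = v²/2 − μ/r = -1.324×10⁷ J/kg, so a = −μ/(2ε) = 1.505×10⁷ m.
The apsides satisfy r_p + r_a = 2a, so the apogee radius is 2a − r_p = 2.347×10⁷ m = 23467 km.
Apogee altitude = 23467 − 6371 = 17096 km.

apogee altitude ≈ 17100 km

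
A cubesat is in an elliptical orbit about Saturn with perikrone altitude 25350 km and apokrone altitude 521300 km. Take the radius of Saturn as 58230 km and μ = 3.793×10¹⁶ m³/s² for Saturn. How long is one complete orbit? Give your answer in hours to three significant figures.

r_p = 58230 + 25350 = 83580 km = 8.3580×10⁷ m.
r_a = 58230 + 521300 = 579530 km = 5.7953×10⁸ m.
Semi-major axis a = (r_p + r_a)/2 = (83580 + 5.7953×10⁵)/2 = 3.3156×10⁵ km = 3.316×10⁸ m.
By Kepler's third law T = 2π√(a³/μ) = 2π × 3.100×10⁴ = 1.948×10⁵ s.
= 54.10 hours.

T ≈ 54.1 hours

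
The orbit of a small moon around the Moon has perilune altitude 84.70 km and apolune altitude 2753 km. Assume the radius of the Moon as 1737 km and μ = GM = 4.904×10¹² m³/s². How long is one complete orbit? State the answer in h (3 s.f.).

r_p = 1737 + 84.70 = 1821.7 km = 1.8217×10⁶ m.
r_a = 1737 + 2753 = 4490.0 km = 4.4900×10⁶ m.
Semi-major axis a = (r_p + r_a)/2 = (1821.7 + 4490.0)/2 = 3155.8 km = 3.156×10⁶ m.
By Kepler's third law T = 2π√(a³/μ) = 2π × 2.532×10³ = 1.591×10⁴ s.
= 4.419 h.

T ≈ 4.42 h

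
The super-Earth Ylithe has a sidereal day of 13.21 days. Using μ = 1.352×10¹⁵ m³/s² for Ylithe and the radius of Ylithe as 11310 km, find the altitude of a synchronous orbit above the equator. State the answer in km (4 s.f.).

T = 13.21 days = 1.141×10⁶ s.
A synchronous orbit has period T, so by Kepler's third law a = (μT²/4π²)^(1/3).
μT²/4π² = 1.352×10¹⁵ × (1.141×10⁶)² / 39.48 = 4.461×10²⁵ m³.
a = 3.547×10⁸ m = 3.5466×10⁵ km.
Altitude h = a − R = 3.5466×10⁵ − 11310 = 3.4335×10⁵ km.

h_sync ≈ 3.434×10⁵ km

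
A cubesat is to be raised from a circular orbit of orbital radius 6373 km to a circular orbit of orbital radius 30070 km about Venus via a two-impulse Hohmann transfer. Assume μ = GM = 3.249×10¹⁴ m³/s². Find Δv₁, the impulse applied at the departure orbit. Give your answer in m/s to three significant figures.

Δv ≈ 2030 m/s

r₁ = 6373 km = 6.373×10⁶ m.
r₂ = 30070 km = 3.007×10⁷ m.
Transfer ellipse a_t = (r₁ + r₂)/2 = 1.822×10⁷ m.
At r₁: circular v_c1 = √(μ/r₁) = 7140 m/s; transfer-periapsis v_p = √[μ(2/r₁ − 1/a_t)] = 9172 m/s.
Δv₁ = v_p − v_c1 = 2032 m/s.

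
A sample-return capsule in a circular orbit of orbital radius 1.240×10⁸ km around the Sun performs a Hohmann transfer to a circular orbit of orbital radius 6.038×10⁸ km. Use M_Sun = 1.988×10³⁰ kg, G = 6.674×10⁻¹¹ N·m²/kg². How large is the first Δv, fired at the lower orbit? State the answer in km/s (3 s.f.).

μ = GM = 6.674×10⁻¹¹ × 1.988×10³⁰ = 1.327×10²⁰ m³/s².
r₁ = 1.240×10⁸ km = 1.240×10¹¹ m.
r₂ = 6.038×10⁸ km = 6.038×10¹¹ m.
Transfer ellipse a_t = (r₁ + r₂)/2 = 3.639×10¹¹ m.
At r₁: circular v_c1 = √(μ/r₁) = 32710 m/s; transfer-perihelion v_p = √[μ(2/r₁ − 1/a_t)] = 42140 m/s.
Δv₁ = v_p − v_c1 = 9425 m/s.
= 9.425 km/s.

Δv ≈ 9.42 km/s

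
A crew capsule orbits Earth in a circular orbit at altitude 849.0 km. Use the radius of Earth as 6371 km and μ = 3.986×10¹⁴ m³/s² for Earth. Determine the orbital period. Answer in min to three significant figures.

T ≈ 102 min

r = 6371 + 849.0 = 7220.0 km = 7.2200×10⁶ m.
Kepler's third law: T = 2π√(r³/μ) = 2π√((7.220×10⁶)³ / 3.986×10¹⁴).
r³/μ = 9.442×10⁵ s², so T = 2π × 9.717×10² = 6.105×10³ s.
Converting: 6.105×10³ s ÷ 60.00 = 101.8 min.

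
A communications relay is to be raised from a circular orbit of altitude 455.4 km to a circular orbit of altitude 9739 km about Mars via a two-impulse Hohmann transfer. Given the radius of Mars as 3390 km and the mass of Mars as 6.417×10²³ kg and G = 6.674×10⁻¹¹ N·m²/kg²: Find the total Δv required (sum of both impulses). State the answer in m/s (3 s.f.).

Δv_total ≈ 1400 m/s

μ = GM = 6.674×10⁻¹¹ × 6.417×10²³ = 4.283×10¹³ m³/s².
r₁ = 3390 + 455.4 = 3845.4 km = 3.8454×10⁶ m.
r₂ = 3390 + 9739 = 13129 km = 1.3129×10⁷ m.
Transfer ellipse a_t = (r₁ + r₂)/2 = 8.487×10⁶ m.
At r₁: circular v_c1 = √(μ/r₁) = 3337 m/s; transfer-periapsis v_p = √[μ(2/r₁ − 1/a_t)] = 4151 m/s.
Δv₁ = v_p − v_c1 = 813.5 m/s.
At r₂: circular v_c2 = √(μ/r₂) = 1806 m/s; transfer-apoapsis v_a = √[μ(2/r₂ − 1/a_t)] = 1216 m/s.
Δv₂ = v_c2 − v_a = 590.4 m/s.
Total Δv = Δv₁ + Δv₂ = 1404 m/s.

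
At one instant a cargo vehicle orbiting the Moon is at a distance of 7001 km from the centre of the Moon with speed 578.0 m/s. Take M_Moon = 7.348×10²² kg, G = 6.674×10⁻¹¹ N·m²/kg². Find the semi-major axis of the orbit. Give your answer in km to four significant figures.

a ≈ 4597 km

μ = GM = 6.674×10⁻¹¹ × 7.348×10²² = 4.904×10¹² m³/s².
r = 7.001×10⁶ m.
Specific orbital energy ε = v²/2 − μ/r = (578.0)²/2 − 4.904×10¹²/7.001×10⁶ = -5.334×10⁵ J/kg.
Since ε = −μ/(2a), a = −μ/(2ε) = 4.597×10⁶ m = 4596.7 km.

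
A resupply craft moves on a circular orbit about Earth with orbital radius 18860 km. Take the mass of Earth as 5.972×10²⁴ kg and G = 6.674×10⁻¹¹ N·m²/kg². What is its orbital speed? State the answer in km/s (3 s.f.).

μ = GM = 6.674×10⁻¹¹ × 5.972×10²⁴ = 3.986×10¹⁴ m³/s².
r = 18860 km = 1.886×10⁷ m.
For a circular orbit v = √(μ/r) = √(3.986×10¹⁴ / 1.886×10⁷) = √(2.113×10⁷) = 4597 m/s.
That is 4.597 km/s.

v ≈ 4.60 km/s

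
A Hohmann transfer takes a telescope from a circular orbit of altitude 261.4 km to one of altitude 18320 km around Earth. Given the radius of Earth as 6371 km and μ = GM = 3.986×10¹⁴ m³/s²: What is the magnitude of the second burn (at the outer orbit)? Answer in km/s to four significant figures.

Δv ≈ 1.403 km/s

r₁ = 6371 + 261.4 = 6632.4 km = 6.6324×10⁶ m.
r₂ = 6371 + 18320 = 24691 km = 2.4691×10⁷ m.
Transfer ellipse a_t = (r₁ + r₂)/2 = 1.566×10⁷ m.
At r₁: circular v_c1 = √(μ/r₁) = 7752 m/s; transfer-perigee v_p = √[μ(2/r₁ − 1/a_t)] = 9734 m/s.
At r₂: circular v_c2 = √(μ/r₂) = 4018 m/s; transfer-apogee v_a = √[μ(2/r₂ − 1/a_t)] = 2615 m/s.
Δv₂ = v_c2 − v_a = 1403 m/s.
= 1.403 km/s.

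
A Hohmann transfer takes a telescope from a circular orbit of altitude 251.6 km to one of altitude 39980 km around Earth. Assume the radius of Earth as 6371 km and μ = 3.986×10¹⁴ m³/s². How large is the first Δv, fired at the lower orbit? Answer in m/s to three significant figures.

r₁ = 6371 + 251.6 = 6622.6 km = 6.6226×10⁶ m.
r₂ = 6371 + 39980 = 46351 km = 4.6351×10⁷ m.
Transfer ellipse a_t = (r₁ + r₂)/2 = 2.649×10⁷ m.
At r₁: circular v_c1 = √(μ/r₁) = 7758 m/s; transfer-perigee v_p = √[μ(2/r₁ − 1/a_t)] = 10260 m/s.
Δv₁ = v_p − v_c1 = 2505 m/s.

Δv ≈ 2500 m/s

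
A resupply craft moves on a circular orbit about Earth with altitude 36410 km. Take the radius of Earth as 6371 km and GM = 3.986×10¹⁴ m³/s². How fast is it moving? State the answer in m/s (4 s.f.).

v ≈ 3052 m/s

r = 6371 + 36410 = 42781 km = 4.2781×10⁷ m.
For a circular orbit v = √(μ/r) = √(3.986×10¹⁴ / 4.278×10⁷) = √(9.317×10⁶) = 3052 m/s.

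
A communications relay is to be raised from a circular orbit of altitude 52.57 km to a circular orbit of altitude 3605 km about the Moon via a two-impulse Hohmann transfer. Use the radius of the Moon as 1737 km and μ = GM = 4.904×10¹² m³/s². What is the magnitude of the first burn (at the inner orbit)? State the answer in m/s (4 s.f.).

r₁ = 1737 + 52.57 = 1789.6 km = 1.7896×10⁶ m.
r₂ = 1737 + 3605 = 5342.0 km = 5.3420×10⁶ m.
Transfer ellipse a_t = (r₁ + r₂)/2 = 3.566×10⁶ m.
At r₁: circular v_c1 = √(μ/r₁) = 1655 m/s; transfer-perilune v_p = √[μ(2/r₁ − 1/a_t)] = 2026 m/s.
Δv₁ = v_p − v_c1 = 370.8 m/s.

Δv ≈ 370.8 m/s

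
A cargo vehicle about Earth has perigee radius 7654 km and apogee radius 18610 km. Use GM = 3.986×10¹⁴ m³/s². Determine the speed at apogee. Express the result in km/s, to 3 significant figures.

v ≈ 3.53 km/s

Semi-major axis a = (r_p + r_a)/2 = 13132 km = 1.313×10⁷ m.
Vis-viva: v² = μ(2/r − 1/a) = 3.986×10¹⁴ × (1.075×10⁻⁷ − 7.615×10⁻⁸) = 1.248×10⁷ m²/s².
v = 3533 m/s = 3.533 km/s.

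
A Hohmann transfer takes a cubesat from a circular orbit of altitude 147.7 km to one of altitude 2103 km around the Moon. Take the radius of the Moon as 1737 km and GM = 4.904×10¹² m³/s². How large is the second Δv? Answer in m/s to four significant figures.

Δv ≈ 213.1 m/s

r₁ = 1737 + 147.7 = 1884.7 km = 1.8847×10⁶ m.
r₂ = 1737 + 2103 = 3840.0 km = 3.8400×10⁶ m.
Transfer ellipse a_t = (r₁ + r₂)/2 = 2.862×10⁶ m.
At r₁: circular v_c1 = √(μ/r₁) = 1613 m/s; transfer-perilune v_p = √[μ(2/r₁ − 1/a_t)] = 1868 m/s.
At r₂: circular v_c2 = √(μ/r₂) = 1130 m/s; transfer-apolune v_a = √[μ(2/r₂ − 1/a_t)] = 917.0 m/s.
Δv₂ = v_c2 − v_a = 213.1 m/s.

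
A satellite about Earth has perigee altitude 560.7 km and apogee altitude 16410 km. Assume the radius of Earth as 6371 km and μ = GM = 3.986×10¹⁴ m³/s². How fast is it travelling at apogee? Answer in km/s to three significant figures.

v ≈ 2.86 km/s

r_p = 6371 + 560.7 = 6931.7 km = 6.9317×10⁶ m.
r_a = 6371 + 16410 = 22781 km = 2.2781×10⁷ m.
Semi-major axis a = (r_p + r_a)/2 = 14856 km = 1.486×10⁷ m.
Vis-viva: v² = μ(2/r − 1/a) = 3.986×10¹⁴ × (8.779×10⁻⁸ − 6.731×10⁻⁸) = 8.164×10⁶ m²/s².
v = 2857 m/s = 2.857 km/s.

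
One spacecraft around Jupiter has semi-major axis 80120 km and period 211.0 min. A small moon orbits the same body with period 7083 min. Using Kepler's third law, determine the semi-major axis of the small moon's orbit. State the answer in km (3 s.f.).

a₂ ≈ 8.34×10⁵ km

Kepler's third law: a³ ∝ T², so a₂ = a₁ (T₂/T₁)^(2/3).
T₂/T₁ = 33.57, (T₂/T₁)^(2/3) = 10.41.
a₂ = 80120 × 10.41 = 8.337×10⁵ km.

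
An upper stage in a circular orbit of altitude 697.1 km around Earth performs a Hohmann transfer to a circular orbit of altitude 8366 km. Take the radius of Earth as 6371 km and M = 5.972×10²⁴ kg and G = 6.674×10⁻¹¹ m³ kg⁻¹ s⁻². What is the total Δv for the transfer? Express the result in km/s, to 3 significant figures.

Δv_total ≈ 2.23 km/s

μ = GM = 6.674×10⁻¹¹ × 5.972×10²⁴ = 3.986×10¹⁴ m³/s².
r₁ = 6371 + 697.1 = 7068.1 km = 7.0681×10⁶ m.
r₂ = 6371 + 8366 = 14737 km = 1.4737×10⁷ m.
Transfer ellipse a_t = (r₁ + r₂)/2 = 1.090×10⁷ m.
At r₁: circular v_c1 = √(μ/r₁) = 7509 m/s; transfer-perigee v_p = √[μ(2/r₁ − 1/a_t)] = 8731 m/s.
Δv₁ = v_p − v_c1 = 1221 m/s.
At r₂: circular v_c2 = √(μ/r₂) = 5201 m/s; transfer-apogee v_a = √[μ(2/r₂ − 1/a_t)] = 4187 m/s.
Δv₂ = v_c2 − v_a = 1013 m/s.
Total Δv = Δv₁ + Δv₂ = 2234 m/s = 2.234 km/s.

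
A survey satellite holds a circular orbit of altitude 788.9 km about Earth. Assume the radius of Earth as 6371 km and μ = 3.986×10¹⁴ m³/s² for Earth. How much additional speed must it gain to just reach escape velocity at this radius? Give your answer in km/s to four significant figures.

Δv ≈ 3.091 km/s

r = 6371 + 788.9 = 7159.9 km = 7.1599×10⁶ m.
Circular speed v_c = √(μ/r) = 7461 m/s.
Escape speed v_esc = √(2μ/r) = √2 × v_c = 10550 m/s.
Δv = v_esc − v_c = 3091 m/s = 3.091 km/s.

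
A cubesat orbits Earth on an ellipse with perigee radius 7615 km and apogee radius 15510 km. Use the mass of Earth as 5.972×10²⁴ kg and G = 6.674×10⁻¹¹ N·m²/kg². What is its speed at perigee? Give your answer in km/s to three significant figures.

μ = GM = 6.674×10⁻¹¹ × 5.972×10²⁴ = 3.986×10¹⁴ m³/s².
Semi-major axis a = (r_p + r_a)/2 = 11562 km = 1.156×10⁷ m.
Vis-viva: v² = μ(2/r − 1/a) = 3.986×10¹⁴ × (2.626×10⁻⁷ − 8.649×10⁻⁸) = 7.021×10⁷ m²/s².
v = 8379 m/s = 8.379 km/s.

v ≈ 8.38 km/s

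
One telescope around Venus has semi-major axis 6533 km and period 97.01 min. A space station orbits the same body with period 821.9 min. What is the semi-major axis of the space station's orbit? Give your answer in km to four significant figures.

Kepler's third law: a³ ∝ T², so a₂ = a₁ (T₂/T₁)^(2/3).
T₂/T₁ = 8.472, (T₂/T₁)^(2/3) = 4.156.
a₂ = 6533 × 4.156 = 27150 km.

a₂ ≈ 27150 km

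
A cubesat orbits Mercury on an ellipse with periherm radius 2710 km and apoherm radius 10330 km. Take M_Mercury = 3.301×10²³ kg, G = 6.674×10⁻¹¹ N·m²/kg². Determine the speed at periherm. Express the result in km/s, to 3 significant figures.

μ = GM = 6.674×10⁻¹¹ × 3.301×10²³ = 2.203×10¹³ m³/s².
Semi-major axis a = (r_p + r_a)/2 = 6520.0 km = 6.520×10⁶ m.
Vis-viva: v² = μ(2/r − 1/a) = 2.203×10¹³ × (7.380×10⁻⁷ − 1.534×10⁻⁷) = 1.288×10⁷ m²/s².
v = 3589 m/s = 3.589 km/s.

v ≈ 3.59 km/s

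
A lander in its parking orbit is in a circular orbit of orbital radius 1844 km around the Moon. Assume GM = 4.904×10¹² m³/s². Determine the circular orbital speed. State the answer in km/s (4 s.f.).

r = 1844 km = 1.844×10⁶ m.
For a circular orbit v = √(μ/r) = √(4.904×10¹² / 1.844×10⁶) = √(2.659×10⁶) = 1631 m/s.
That is 1.631 km/s.

v ≈ 1.631 km/s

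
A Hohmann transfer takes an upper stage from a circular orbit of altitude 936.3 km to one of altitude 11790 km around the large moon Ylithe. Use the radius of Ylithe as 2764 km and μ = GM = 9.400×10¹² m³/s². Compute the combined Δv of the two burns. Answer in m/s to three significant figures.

Δv_total ≈ 711 m/s

r₁ = 2764 + 936.3 = 3700.3 km = 3.7003×10⁶ m.
r₂ = 2764 + 11790 = 14554 km = 1.4554×10⁷ m.
Transfer ellipse a_t = (r₁ + r₂)/2 = 9.127×10⁶ m.
At r₁: circular v_c1 = √(μ/r₁) = 1594 m/s; transfer-periapsis v_p = √[μ(2/r₁ − 1/a_t)] = 2013 m/s.
Δv₁ = v_p − v_c1 = 418.8 m/s.
At r₂: circular v_c2 = √(μ/r₂) = 803.7 m/s; transfer-apoapsis v_a = √[μ(2/r₂ − 1/a_t)] = 511.7 m/s.
Δv₂ = v_c2 − v_a = 292.0 m/s.
Total Δv = Δv₁ + Δv₂ = 710.8 m/s.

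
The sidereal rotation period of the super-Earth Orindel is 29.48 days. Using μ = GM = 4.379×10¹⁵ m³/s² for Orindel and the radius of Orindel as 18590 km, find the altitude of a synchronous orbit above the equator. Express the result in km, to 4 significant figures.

h_sync ≈ 8.775×10⁵ km

T = 29.48 days = 2.547×10⁶ s.
A synchronous orbit has period T, so by Kepler's third law a = (μT²/4π²)^(1/3).
μT²/4π² = 4.379×10¹⁵ × (2.547×10⁶)² / 39.48 = 7.196×10²⁶ m³.
a = 8.961×10⁸ m = 8.9612×10⁵ km.
Altitude h = a − R = 8.9612×10⁵ − 18590 = 8.7753×10⁵ km.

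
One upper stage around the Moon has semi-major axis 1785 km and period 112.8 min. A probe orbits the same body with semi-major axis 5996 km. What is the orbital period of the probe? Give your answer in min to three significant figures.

T₂ ≈ 694 min

Kepler's third law: T² ∝ a³, so T₂ = T₁ (a₂/a₁)^(3/2).
a₂/a₁ = 3.359, (a₂/a₁)^(3/2) = 6.157.
T₂ = 112.8 × 6.157 = 694.5 min.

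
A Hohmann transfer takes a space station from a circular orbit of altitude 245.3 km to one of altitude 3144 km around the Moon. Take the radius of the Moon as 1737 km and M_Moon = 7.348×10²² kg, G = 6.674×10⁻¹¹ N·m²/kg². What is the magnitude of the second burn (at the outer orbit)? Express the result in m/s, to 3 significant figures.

Δv ≈ 241 m/s

μ = GM = 6.674×10⁻¹¹ × 7.348×10²² = 4.904×10¹² m³/s².
r₁ = 1737 + 245.3 = 1982.3 km = 1.9823×10⁶ m.
r₂ = 1737 + 3144 = 4881.0 km = 4.8810×10⁶ m.
Transfer ellipse a_t = (r₁ + r₂)/2 = 3.432×10⁶ m.
At r₁: circular v_c1 = √(μ/r₁) = 1573 m/s; transfer-perilune v_p = √[μ(2/r₁ − 1/a_t)] = 1876 m/s.
At r₂: circular v_c2 = √(μ/r₂) = 1002 m/s; transfer-apolune v_a = √[μ(2/r₂ − 1/a_t)] = 761.8 m/s.
Δv₂ = v_c2 − v_a = 240.5 m/s.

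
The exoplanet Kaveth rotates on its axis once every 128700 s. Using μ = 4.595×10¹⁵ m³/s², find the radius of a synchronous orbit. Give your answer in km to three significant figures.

A synchronous orbit has period T, so by Kepler's third law a = (μT²/4π²)^(1/3).
μT²/4π² = 4.595×10¹⁵ × (1.287×10⁵)² / 39.48 = 1.928×10²⁴ m³.
a = 1.245×10⁸ m = 1.2446×10⁵ km.

r_sync ≈ 1.24×10⁵ km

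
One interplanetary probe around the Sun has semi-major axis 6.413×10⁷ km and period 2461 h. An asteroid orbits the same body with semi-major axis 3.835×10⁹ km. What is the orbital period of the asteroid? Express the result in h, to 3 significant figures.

T₂ ≈ 1.14×10⁶ h

Kepler's third law: T² ∝ a³, so T₂ = T₁ (a₂/a₁)^(3/2).
a₂/a₁ = 59.80, (a₂/a₁)^(3/2) = 462.4.
T₂ = 2461 × 462.4 = 1.138×10⁶ h.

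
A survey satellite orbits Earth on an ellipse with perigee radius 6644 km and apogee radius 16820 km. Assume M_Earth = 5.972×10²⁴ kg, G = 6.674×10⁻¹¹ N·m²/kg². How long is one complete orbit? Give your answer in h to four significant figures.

T ≈ 3.513 h

μ = GM = 6.674×10⁻¹¹ × 5.972×10²⁴ = 3.986×10¹⁴ m³/s².
Semi-major axis a = (r_p + r_a)/2 = (6644.0 + 16820)/2 = 11732 km = 1.173×10⁷ m.
By Kepler's third law T = 2π√(a³/μ) = 2π × 2.013×10³ = 1.265×10⁴ s.
= 3.513 h.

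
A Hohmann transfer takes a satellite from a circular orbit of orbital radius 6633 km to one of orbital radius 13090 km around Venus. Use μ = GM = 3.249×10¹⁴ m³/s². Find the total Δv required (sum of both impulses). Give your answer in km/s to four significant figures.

r₁ = 6633 km = 6.633×10⁶ m.
r₂ = 13090 km = 1.309×10⁷ m.
Transfer ellipse a_t = (r₁ + r₂)/2 = 9.862×10⁶ m.
At r₁: circular v_c1 = √(μ/r₁) = 6999 m/s; transfer-periapsis v_p = √[μ(2/r₁ − 1/a_t)] = 8063 m/s.
Δv₁ = v_p − v_c1 = 1065 m/s.
At r₂: circular v_c2 = √(μ/r₂) = 4982 m/s; transfer-apoapsis v_a = √[μ(2/r₂ − 1/a_t)] = 4086 m/s.
Δv₂ = v_c2 − v_a = 896.1 m/s.
Total Δv = Δv₁ + Δv₂ = 1961 m/s = 1.961 km/s.

Δv_total ≈ 1.961 km/s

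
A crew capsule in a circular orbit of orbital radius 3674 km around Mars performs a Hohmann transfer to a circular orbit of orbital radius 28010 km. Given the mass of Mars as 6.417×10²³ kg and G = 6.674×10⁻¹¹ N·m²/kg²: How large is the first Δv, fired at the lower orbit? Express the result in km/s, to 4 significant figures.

Δv ≈ 1.126 km/s

μ = GM = 6.674×10⁻¹¹ × 6.417×10²³ = 4.283×10¹³ m³/s².
r₁ = 3674 km = 3.674×10⁶ m.
r₂ = 28010 km = 2.801×10⁷ m.
Transfer ellipse a_t = (r₁ + r₂)/2 = 1.584×10⁷ m.
At r₁: circular v_c1 = √(μ/r₁) = 3414 m/s; transfer-periapsis v_p = √[μ(2/r₁ − 1/a_t)] = 4540 m/s.
Δv₁ = v_p − v_c1 = 1126 m/s.
= 1.126 km/s.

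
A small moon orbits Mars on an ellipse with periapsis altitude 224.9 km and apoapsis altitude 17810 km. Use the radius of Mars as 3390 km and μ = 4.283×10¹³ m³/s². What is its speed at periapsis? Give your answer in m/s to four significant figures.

v ≈ 4499 m/s

r_p = 3390 + 224.9 = 3614.9 km = 3.6149×10⁶ m.
r_a = 3390 + 17810 = 21200 km = 2.1200×10⁷ m.
Semi-major axis a = (r_p + r_a)/2 = 12407 km = 1.241×10⁷ m.
Vis-viva: v² = μ(2/r − 1/a) = 4.283×10¹³ × (5.533×10⁻⁷ − 8.060×10⁻⁸) = 2.024×10⁷ m²/s².
v = 4499 m/s.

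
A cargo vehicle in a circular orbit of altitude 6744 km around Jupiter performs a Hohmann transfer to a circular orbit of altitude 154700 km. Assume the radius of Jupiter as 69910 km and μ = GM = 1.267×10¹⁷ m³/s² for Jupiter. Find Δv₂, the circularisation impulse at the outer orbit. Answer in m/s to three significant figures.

r₁ = 69910 + 6744 = 76654 km = 7.6654×10⁷ m.
r₂ = 69910 + 154700 = 224610 km = 2.2461×10⁸ m.
Transfer ellipse a_t = (r₁ + r₂)/2 = 1.506×10⁸ m.
At r₁: circular v_c1 = √(μ/r₁) = 40660 m/s; transfer-perijove v_p = √[μ(2/r₁ − 1/a_t)] = 49650 m/s.
At r₂: circular v_c2 = √(μ/r₂) = 23750 m/s; transfer-apojove v_a = √[μ(2/r₂ − 1/a_t)] = 16940 m/s.
Δv₂ = v_c2 − v_a = 6808 m/s.

Δv ≈ 6810 m/s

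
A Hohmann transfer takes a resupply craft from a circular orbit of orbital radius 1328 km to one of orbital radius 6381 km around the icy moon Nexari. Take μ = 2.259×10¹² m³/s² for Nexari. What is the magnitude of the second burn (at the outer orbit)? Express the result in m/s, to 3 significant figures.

r₁ = 1328 km = 1.328×10⁶ m.
r₂ = 6381 km = 6.381×10⁶ m.
Transfer ellipse a_t = (r₁ + r₂)/2 = 3.854×10⁶ m.
At r₁: circular v_c1 = √(μ/r₁) = 1304 m/s; transfer-periapsis v_p = √[μ(2/r₁ − 1/a_t)] = 1678 m/s.
At r₂: circular v_c2 = √(μ/r₂) = 595.0 m/s; transfer-apoapsis v_a = √[μ(2/r₂ − 1/a_t)] = 349.2 m/s.
Δv₂ = v_c2 − v_a = 245.8 m/s.

Δv ≈ 246 m/s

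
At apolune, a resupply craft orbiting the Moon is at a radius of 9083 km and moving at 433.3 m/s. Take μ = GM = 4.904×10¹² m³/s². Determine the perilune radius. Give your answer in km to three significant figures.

r_a = 9.083×10⁶ m.
Specific energy ε = v²/2 − μ/r = -4.460×10⁵ J/kg, so a = −μ/(2ε) = 5.497×10⁶ m.
The apsides satisfy r_p + r_a = 2a, so the perilune radius is 2a − r_a = 1.912×10⁶ m = 1911.6 km.

perilune radius ≈ 1910 km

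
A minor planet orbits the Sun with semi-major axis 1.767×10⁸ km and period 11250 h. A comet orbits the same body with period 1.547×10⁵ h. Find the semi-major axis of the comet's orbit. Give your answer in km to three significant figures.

a₂ ≈ 1.01×10⁹ km

Kepler's third law: a³ ∝ T², so a₂ = a₁ (T₂/T₁)^(2/3).
T₂/T₁ = 13.75, (T₂/T₁)^(2/3) = 5.740.
a₂ = 1.767×10⁸ × 5.740 = 1.014×10⁹ km.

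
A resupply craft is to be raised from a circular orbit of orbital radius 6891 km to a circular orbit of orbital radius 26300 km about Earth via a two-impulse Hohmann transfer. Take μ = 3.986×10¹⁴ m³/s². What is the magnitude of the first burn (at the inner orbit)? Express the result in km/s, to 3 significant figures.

Δv ≈ 1.97 km/s

r₁ = 6891 km = 6.891×10⁶ m.
r₂ = 26300 km = 2.630×10⁷ m.
Transfer ellipse a_t = (r₁ + r₂)/2 = 1.660×10⁷ m.
At r₁: circular v_c1 = √(μ/r₁) = 7605 m/s; transfer-perigee v_p = √[μ(2/r₁ − 1/a_t)] = 9574 m/s.
Δv₁ = v_p − v_c1 = 1969 m/s.
= 1.969 km/s.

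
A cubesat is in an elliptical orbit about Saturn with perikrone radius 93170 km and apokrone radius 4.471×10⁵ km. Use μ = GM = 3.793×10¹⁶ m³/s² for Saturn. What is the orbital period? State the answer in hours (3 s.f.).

T ≈ 39.8 hours

Semi-major axis a = (r_p + r_a)/2 = (93170 + 4.4710×10⁵)/2 = 2.7014×10⁵ km = 2.701×10⁸ m.
By Kepler's third law T = 2π√(a³/μ) = 2π × 2.280×10⁴ = 1.432×10⁵ s.
= 39.79 hours.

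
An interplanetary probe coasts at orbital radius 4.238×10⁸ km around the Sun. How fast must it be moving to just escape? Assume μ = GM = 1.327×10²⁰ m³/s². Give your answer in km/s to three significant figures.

v_esc ≈ 25.0 km/s

r = 4.238×10⁸ km = 4.238×10¹¹ m.
Escape speed v_esc = √(2μ/r) = √(2 × 1.327×10²⁰ / 4.238×10¹¹) = √(6.262×10⁸) = 25020 m/s.
= 25.02 km/s.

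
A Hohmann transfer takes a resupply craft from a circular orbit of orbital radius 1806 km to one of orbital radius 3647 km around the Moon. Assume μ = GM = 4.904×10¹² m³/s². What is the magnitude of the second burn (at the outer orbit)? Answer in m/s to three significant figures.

Δv ≈ 216 m/s

r₁ = 1806 km = 1.806×10⁶ m.
r₂ = 3647 km = 3.647×10⁶ m.
Transfer ellipse a_t = (r₁ + r₂)/2 = 2.726×10⁶ m.
At r₁: circular v_c1 = √(μ/r₁) = 1648 m/s; transfer-perilune v_p = √[μ(2/r₁ − 1/a_t)] = 1906 m/s.
At r₂: circular v_c2 = √(μ/r₂) = 1160 m/s; transfer-apolune v_a = √[μ(2/r₂ − 1/a_t)] = 943.8 m/s.
Δv₂ = v_c2 − v_a = 215.8 m/s.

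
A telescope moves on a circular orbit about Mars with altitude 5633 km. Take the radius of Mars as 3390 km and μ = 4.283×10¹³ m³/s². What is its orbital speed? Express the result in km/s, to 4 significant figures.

v ≈ 2.179 km/s

r = 3390 + 5633 = 9023.0 km = 9.0230×10⁶ m.
For a circular orbit v = √(μ/r) = √(4.283×10¹³ / 9.023×10⁶) = √(4.747×10⁶) = 2179 m/s.
That is 2.179 km/s.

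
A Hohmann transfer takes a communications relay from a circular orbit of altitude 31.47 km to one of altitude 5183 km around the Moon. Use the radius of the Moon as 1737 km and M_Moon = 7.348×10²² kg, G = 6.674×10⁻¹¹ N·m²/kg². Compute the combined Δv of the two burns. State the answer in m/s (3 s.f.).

Δv_total ≈ 741 m/s

μ = GM = 6.674×10⁻¹¹ × 7.348×10²² = 4.904×10¹² m³/s².
r₁ = 1737 + 31.47 = 1768.5 km = 1.7685×10⁶ m.
r₂ = 1737 + 5183 = 6920.0 km = 6.9200×10⁶ m.
Transfer ellipse a_t = (r₁ + r₂)/2 = 4.344×10⁶ m.
At r₁: circular v_c1 = √(μ/r₁) = 1665 m/s; transfer-perilune v_p = √[μ(2/r₁ − 1/a_t)] = 2102 m/s.
Δv₁ = v_p − v_c1 = 436.5 m/s.
At r₂: circular v_c2 = √(μ/r₂) = 841.8 m/s; transfer-apolune v_a = √[μ(2/r₂ − 1/a_t)] = 537.1 m/s.
Δv₂ = v_c2 − v_a = 304.7 m/s.
Total Δv = Δv₁ + Δv₂ = 741.2 m/s.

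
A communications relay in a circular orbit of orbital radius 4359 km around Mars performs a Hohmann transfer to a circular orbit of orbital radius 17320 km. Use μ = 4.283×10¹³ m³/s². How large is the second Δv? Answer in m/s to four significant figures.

Δv ≈ 575.3 m/s

r₁ = 4359 km = 4.359×10⁶ m.
r₂ = 17320 km = 1.732×10⁷ m.
Transfer ellipse a_t = (r₁ + r₂)/2 = 1.084×10⁷ m.
At r₁: circular v_c1 = √(μ/r₁) = 3135 m/s; transfer-periapsis v_p = √[μ(2/r₁ − 1/a_t)] = 3962 m/s.
At r₂: circular v_c2 = √(μ/r₂) = 1573 m/s; transfer-apoapsis v_a = √[μ(2/r₂ − 1/a_t)] = 997.2 m/s.
Δv₂ = v_c2 − v_a = 575.3 m/s.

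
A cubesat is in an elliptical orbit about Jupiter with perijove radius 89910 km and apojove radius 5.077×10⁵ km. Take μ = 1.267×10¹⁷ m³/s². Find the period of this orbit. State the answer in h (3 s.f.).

T ≈ 25.3 h

Semi-major axis a = (r_p + r_a)/2 = (89910 + 5.0770×10⁵)/2 = 2.9880×10⁵ km = 2.988×10⁸ m.
By Kepler's third law T = 2π√(a³/μ) = 2π × 1.451×10⁴ = 9.117×10⁴ s.
= 25.33 h.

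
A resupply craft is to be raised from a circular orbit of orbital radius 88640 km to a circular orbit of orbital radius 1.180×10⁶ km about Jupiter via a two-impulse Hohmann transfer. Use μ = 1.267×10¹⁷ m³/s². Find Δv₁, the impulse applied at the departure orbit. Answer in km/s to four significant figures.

Δv ≈ 13.76 km/s

r₁ = 88640 km = 8.864×10⁷ m.
r₂ = 1.180×10⁶ km = 1.180×10⁹ m.
Transfer ellipse a_t = (r₁ + r₂)/2 = 6.343×10⁸ m.
At r₁: circular v_c1 = √(μ/r₁) = 37810 m/s; transfer-perijove v_p = √[μ(2/r₁ − 1/a_t)] = 51570 m/s.
Δv₁ = v_p − v_c1 = 13760 m/s.
= 13.76 km/s.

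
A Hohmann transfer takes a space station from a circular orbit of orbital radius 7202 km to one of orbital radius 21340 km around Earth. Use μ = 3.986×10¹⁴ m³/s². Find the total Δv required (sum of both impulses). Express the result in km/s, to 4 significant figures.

Δv_total ≈ 2.909 km/s

r₁ = 7202 km = 7.202×10⁶ m.
r₂ = 21340 km = 2.134×10⁷ m.
Transfer ellipse a_t = (r₁ + r₂)/2 = 1.427×10⁷ m.
At r₁: circular v_c1 = √(μ/r₁) = 7439 m/s; transfer-perigee v_p = √[μ(2/r₁ − 1/a_t)] = 9097 m/s.
Δv₁ = v_p − v_c1 = 1658 m/s.
At r₂: circular v_c2 = √(μ/r₂) = 4322 m/s; transfer-apogee v_a = √[μ(2/r₂ − 1/a_t)] = 3070 m/s.
Δv₂ = v_c2 − v_a = 1252 m/s.
Total Δv = Δv₁ + Δv₂ = 2909 m/s = 2.909 km/s.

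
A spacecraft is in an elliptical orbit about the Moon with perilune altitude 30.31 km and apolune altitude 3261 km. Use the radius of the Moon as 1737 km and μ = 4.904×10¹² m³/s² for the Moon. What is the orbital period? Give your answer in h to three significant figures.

r_p = 1737 + 30.31 = 1767.3 km = 1.7673×10⁶ m.
r_a = 1737 + 3261 = 4998.0 km = 4.9980×10⁶ m.
Semi-major axis a = (r_p + r_a)/2 = (1767.3 + 4998.0)/2 = 3382.7 km = 3.383×10⁶ m.
By Kepler's third law T = 2π√(a³/μ) = 2π × 2.809×10³ = 1.765×10⁴ s.
= 4.903 h.

T ≈ 4.90 h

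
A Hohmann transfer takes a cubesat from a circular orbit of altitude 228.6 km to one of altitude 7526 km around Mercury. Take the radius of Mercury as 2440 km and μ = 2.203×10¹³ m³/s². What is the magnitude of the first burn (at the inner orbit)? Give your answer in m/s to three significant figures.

Δv ≈ 736 m/s

r₁ = 2440 + 228.6 = 2668.6 km = 2.6686×10⁶ m.
r₂ = 2440 + 7526 = 9966.0 km = 9.9660×10⁶ m.
Transfer ellipse a_t = (r₁ + r₂)/2 = 6.317×10⁶ m.
At r₁: circular v_c1 = √(μ/r₁) = 2873 m/s; transfer-periherm v_p = √[μ(2/r₁ − 1/a_t)] = 3609 m/s.
Δv₁ = v_p − v_c1 = 735.6 m/s.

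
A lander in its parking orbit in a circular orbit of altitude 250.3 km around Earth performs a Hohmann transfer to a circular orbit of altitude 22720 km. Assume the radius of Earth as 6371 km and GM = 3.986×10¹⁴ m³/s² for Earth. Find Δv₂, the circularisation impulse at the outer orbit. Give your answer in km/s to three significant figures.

Δv ≈ 1.45 km/s

r₁ = 6371 + 250.3 = 6621.3 km = 6.6213×10⁶ m.
r₂ = 6371 + 22720 = 29091 km = 2.9091×10⁷ m.
Transfer ellipse a_t = (r₁ + r₂)/2 = 1.786×10⁷ m.
At r₁: circular v_c1 = √(μ/r₁) = 7759 m/s; transfer-perigee v_p = √[μ(2/r₁ − 1/a_t)] = 9903 m/s.
At r₂: circular v_c2 = √(μ/r₂) = 3702 m/s; transfer-apogee v_a = √[μ(2/r₂ − 1/a_t)] = 2254 m/s.
Δv₂ = v_c2 − v_a = 1448 m/s.
= 1.448 km/s.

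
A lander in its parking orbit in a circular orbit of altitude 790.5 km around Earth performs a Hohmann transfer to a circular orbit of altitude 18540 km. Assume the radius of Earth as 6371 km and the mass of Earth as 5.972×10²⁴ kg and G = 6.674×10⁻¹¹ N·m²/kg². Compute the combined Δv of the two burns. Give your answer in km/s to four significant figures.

μ = GM = 6.674×10⁻¹¹ × 5.972×10²⁴ = 3.986×10¹⁴ m³/s².
r₁ = 6371 + 790.5 = 7161.5 km = 7.1615×10⁶ m.
r₂ = 6371 + 18540 = 24911 km = 2.4911×10⁷ m.
Transfer ellipse a_t = (r₁ + r₂)/2 = 1.604×10⁷ m.
At r₁: circular v_c1 = √(μ/r₁) = 7460 m/s; transfer-perigee v_p = √[μ(2/r₁ − 1/a_t)] = 9298 m/s.
Δv₁ = v_p − v_c1 = 1838 m/s.
At r₂: circular v_c2 = √(μ/r₂) = 4000 m/s; transfer-apogee v_a = √[μ(2/r₂ − 1/a_t)] = 2673 m/s.
Δv₂ = v_c2 − v_a = 1327 m/s.
Total Δv = Δv₁ + Δv₂ = 3165 m/s = 3.165 km/s.

Δv_total ≈ 3.165 km/s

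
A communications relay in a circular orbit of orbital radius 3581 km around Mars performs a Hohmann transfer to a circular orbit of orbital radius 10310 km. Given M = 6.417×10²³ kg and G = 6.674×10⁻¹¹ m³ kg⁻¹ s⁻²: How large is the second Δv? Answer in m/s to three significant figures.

μ = GM = 6.674×10⁻¹¹ × 6.417×10²³ = 4.283×10¹³ m³/s².
r₁ = 3581 km = 3.581×10⁶ m.
r₂ = 10310 km = 1.031×10⁷ m.
Transfer ellipse a_t = (r₁ + r₂)/2 = 6.946×10⁶ m.
At r₁: circular v_c1 = √(μ/r₁) = 3458 m/s; transfer-periapsis v_p = √[μ(2/r₁ − 1/a_t)] = 4213 m/s.
At r₂: circular v_c2 = √(μ/r₂) = 2038 m/s; transfer-apoapsis v_a = √[μ(2/r₂ − 1/a_t)] = 1463 m/s.
Δv₂ = v_c2 − v_a = 574.7 m/s.

Δv ≈ 575 m/s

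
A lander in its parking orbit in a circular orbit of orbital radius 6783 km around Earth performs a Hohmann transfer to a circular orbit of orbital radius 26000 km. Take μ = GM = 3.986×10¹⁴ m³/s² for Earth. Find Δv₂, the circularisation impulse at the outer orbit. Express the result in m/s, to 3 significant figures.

r₁ = 6783 km = 6.783×10⁶ m.
r₂ = 26000 km = 2.600×10⁷ m.
Transfer ellipse a_t = (r₁ + r₂)/2 = 1.639×10⁷ m.
At r₁: circular v_c1 = √(μ/r₁) = 7666 m/s; transfer-perigee v_p = √[μ(2/r₁ − 1/a_t)] = 9655 m/s.
At r₂: circular v_c2 = √(μ/r₂) = 3915 m/s; transfer-apogee v_a = √[μ(2/r₂ − 1/a_t)] = 2519 m/s.
Δv₂ = v_c2 − v_a = 1397 m/s.

Δv ≈ 1400 m/s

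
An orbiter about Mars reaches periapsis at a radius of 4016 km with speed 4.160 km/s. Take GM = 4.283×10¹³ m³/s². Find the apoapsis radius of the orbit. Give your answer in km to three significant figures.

r_p = 4.016×10⁶ m.
Specific energy ε = v²/2 − μ/r = -2.012×10⁶ J/kg, so a = −μ/(2ε) = 1.064×10⁷ m.
The apsides satisfy r_p + r_a = 2a, so the apoapsis radius is 2a − r_p = 1.727×10⁷ m = 17271 km.

apoapsis radius ≈ 17300 km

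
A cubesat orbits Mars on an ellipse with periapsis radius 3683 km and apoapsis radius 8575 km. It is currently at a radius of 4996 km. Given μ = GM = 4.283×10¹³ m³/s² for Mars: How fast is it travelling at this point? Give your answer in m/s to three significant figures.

Semi-major axis a = (r_p + r_a)/2 = 6129.0 km = 6.129×10⁶ m.
Vis-viva: v² = μ(2/r − 1/a) = 4.283×10¹³ × (4.003×10⁻⁷ − 1.632×10⁻⁷) = 1.016×10⁷ m²/s².
v = 3187 m/s.

v ≈ 3190 m/s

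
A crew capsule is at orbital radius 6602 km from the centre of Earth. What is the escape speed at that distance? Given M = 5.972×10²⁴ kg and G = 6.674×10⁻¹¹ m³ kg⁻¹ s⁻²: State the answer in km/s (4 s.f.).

μ = GM = 6.674×10⁻¹¹ × 5.972×10²⁴ = 3.986×10¹⁴ m³/s².
r = 6602 km = 6.602×10⁶ m.
Escape speed v_esc = √(2μ/r) = √(2 × 3.986×10¹⁴ / 6.602×10⁶) = √(1.207×10⁸) = 10990 m/s.
= 10.99 km/s.

v_esc ≈ 10.99 km/s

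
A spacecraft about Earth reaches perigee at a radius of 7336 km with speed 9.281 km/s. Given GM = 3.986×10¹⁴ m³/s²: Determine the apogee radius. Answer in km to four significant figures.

apogee radius ≈ 28040 km

r_p = 7.336×10⁶ m.
Specific energy ε = v²/2 − μ/r = -1.127×10⁷ J/kg, so a = −μ/(2ε) = 1.769×10⁷ m.
The apsides satisfy r_p + r_a = 2a, so the apogee radius is 2a − r_p = 2.804×10⁷ m = 28044 km.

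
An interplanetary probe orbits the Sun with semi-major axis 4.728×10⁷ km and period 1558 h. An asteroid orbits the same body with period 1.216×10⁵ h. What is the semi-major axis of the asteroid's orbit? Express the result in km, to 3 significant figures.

a₂ ≈ 8.63×10⁸ km

Kepler's third law: a³ ∝ T², so a₂ = a₁ (T₂/T₁)^(2/3).
T₂/T₁ = 78.05, (T₂/T₁)^(2/3) = 18.26.
a₂ = 4.728×10⁷ × 18.26 = 8.635×10⁸ km.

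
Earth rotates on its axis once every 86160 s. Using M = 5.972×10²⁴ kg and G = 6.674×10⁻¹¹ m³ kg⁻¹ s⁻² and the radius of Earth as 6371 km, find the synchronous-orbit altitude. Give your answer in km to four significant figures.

μ = GM = 6.674×10⁻¹¹ × 5.972×10²⁴ = 3.986×10¹⁴ m³/s².
A synchronous orbit has period T, so by Kepler's third law a = (μT²/4π²)^(1/3).
μT²/4π² = 3.986×10¹⁴ × (8.616×10⁴)² / 39.48 = 7.495×10²² m³.
a = 4.216×10⁷ m = 42162 km.
Altitude h = a − R = 42162 − 6371 = 35791 km.

h_sync ≈ 35790 km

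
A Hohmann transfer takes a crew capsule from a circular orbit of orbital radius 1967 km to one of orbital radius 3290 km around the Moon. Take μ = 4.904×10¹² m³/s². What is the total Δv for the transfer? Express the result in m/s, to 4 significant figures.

r₁ = 1967 km = 1.967×10⁶ m.
r₂ = 3290 km = 3.290×10⁶ m.
Transfer ellipse a_t = (r₁ + r₂)/2 = 2.628×10⁶ m.
At r₁: circular v_c1 = √(μ/r₁) = 1579 m/s; transfer-perilune v_p = √[μ(2/r₁ − 1/a_t)] = 1767 m/s.
Δv₁ = v_p − v_c1 = 187.5 m/s.
At r₂: circular v_c2 = √(μ/r₂) = 1221 m/s; transfer-apolune v_a = √[μ(2/r₂ − 1/a_t)] = 1056 m/s.
Δv₂ = v_c2 − v_a = 164.7 m/s.
Total Δv = Δv₁ + Δv₂ = 352.3 m/s.

Δv_total ≈ 352.3 m/s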